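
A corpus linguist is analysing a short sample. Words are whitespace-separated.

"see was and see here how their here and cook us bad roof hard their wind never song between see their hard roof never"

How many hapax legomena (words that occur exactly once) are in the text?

8

Frequencies: see:3, their:3, and:2, here:2, roof:2, hard:2, never:2, was:1, how:1, cook:1, us:1, bad:1, wind:1, song:1, between:1
Hapax (freq=1): bad, between, cook, how, song, us, was, wind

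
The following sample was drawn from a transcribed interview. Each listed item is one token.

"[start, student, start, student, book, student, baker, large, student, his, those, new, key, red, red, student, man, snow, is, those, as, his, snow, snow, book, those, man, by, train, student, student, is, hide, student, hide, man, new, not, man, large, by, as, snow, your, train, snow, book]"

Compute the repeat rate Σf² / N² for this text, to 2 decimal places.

Frequencies: student:8, snow:5, man:4, book:3, those:3, start:2, large:2, his:2, new:2, red:2, is:2, as:2, by:2, train:2, hide:2, baker:1, key:1, not:1, your:1
Σf² = 167; N² = 2209
Repeat rate = 167 / 2209 = 0.08

0.08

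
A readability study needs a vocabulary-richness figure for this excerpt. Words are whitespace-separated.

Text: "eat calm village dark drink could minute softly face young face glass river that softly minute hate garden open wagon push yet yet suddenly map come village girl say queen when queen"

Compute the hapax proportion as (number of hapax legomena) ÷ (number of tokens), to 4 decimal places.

Frequencies: village:2, minute:2, softly:2, face:2, yet:2, queen:2, eat:1, calm:1, dark:1, drink:1, could:1, young:1, glass:1, river:1, that:1, hate:1, garden:1, open:1, wagon:1, push:1, … (6 more, each freq 1)
Hapax count = 20; token count = 32.
Ratio = 20 / 32 = 0.6250

0.6250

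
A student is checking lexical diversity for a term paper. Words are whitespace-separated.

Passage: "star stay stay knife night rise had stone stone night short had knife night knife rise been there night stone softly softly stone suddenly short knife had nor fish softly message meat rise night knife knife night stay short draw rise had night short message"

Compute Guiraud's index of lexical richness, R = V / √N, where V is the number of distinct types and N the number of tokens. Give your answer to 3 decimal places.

2.534

N = 45, V = 17.
√N = 6.708204
R = 17 / 6.708204 = 2.534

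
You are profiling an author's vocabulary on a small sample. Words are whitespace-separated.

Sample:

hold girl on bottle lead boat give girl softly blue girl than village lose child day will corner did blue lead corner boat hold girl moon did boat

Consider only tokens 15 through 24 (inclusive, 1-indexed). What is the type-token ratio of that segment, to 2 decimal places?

Segment tokens 15–24: child, day, will, corner, did, blue, lead, corner, boat, hold
Segment N = 10, segment V = 9.
TTR = 9 / 10 = 0.90

0.90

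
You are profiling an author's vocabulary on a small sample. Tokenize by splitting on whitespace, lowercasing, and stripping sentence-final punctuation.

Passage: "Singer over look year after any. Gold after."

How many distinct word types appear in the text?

Distinct types: {after, any, gold, look, over, singer, year}
V = 7

7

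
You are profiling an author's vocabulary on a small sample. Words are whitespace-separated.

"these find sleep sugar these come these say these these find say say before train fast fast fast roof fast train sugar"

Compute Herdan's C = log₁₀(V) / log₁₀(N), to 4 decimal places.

N = 22, V = 10.
log₁₀(V) = 1.000000, log₁₀(N) = 1.342423
C = 1.000000 / 1.342423 = 0.7449

0.7449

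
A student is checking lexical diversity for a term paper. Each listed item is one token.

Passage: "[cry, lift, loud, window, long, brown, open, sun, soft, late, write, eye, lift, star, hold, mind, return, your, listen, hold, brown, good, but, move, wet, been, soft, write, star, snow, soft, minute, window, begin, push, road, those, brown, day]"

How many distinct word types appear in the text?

Distinct types: {been, begin, brown, but, cry, day, eye, good, hold, late, lift, listen, long, loud, mind, minute, move, open, push, return, road, snow, soft, star, sun, those, wet, window, write, your}
V = 30

30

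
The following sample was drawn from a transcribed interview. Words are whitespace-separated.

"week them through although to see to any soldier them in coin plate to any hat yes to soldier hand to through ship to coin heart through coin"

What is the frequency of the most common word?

Frequencies: to:6, through:3, coin:3, them:2, any:2, soldier:2, week:1, although:1, see:1, in:1, plate:1, hat:1, yes:1, hand:1, ship:1, heart:1
Most common: 'to' with frequency 6.

6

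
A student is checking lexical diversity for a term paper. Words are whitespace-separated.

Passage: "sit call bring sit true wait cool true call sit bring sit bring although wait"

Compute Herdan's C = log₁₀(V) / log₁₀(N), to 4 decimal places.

0.7186

N = 15, V = 7.
log₁₀(V) = 0.845098, log₁₀(N) = 1.176091
C = 0.845098 / 1.176091 = 0.7186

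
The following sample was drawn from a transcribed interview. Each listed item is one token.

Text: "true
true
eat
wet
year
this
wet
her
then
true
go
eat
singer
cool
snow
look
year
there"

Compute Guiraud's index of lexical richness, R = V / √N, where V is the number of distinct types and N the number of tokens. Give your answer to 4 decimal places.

3.0641

N = 18, V = 13.
√N = 4.242641
R = 13 / 4.242641 = 3.0641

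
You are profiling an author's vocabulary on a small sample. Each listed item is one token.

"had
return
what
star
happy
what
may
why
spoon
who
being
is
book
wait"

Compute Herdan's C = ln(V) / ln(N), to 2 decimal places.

0.97

N = 14, V = 13.
ln(V) = 2.564949, ln(N) = 2.639057
C = 2.564949 / 2.639057 = 0.97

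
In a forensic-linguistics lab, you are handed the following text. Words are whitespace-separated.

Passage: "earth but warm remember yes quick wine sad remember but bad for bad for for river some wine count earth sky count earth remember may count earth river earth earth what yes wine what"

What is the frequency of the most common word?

6

Frequencies: earth:6, remember:3, wine:3, for:3, count:3, but:2, yes:2, bad:2, river:2, what:2, warm:1, quick:1, sad:1, some:1, sky:1, may:1
Most common: 'earth' with frequency 6.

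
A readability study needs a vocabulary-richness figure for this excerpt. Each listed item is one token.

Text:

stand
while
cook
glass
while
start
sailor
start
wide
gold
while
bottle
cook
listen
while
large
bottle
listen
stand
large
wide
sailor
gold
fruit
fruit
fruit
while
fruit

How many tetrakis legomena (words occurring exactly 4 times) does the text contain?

Frequencies: while:5, fruit:4, stand:2, cook:2, start:2, sailor:2, wide:2, gold:2, bottle:2, listen:2, large:2, glass:1
Words with frequency 4: fruit

1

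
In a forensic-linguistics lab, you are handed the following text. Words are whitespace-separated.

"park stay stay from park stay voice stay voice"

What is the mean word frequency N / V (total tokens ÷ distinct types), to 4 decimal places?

2.2500

N = 9 tokens, V = 4 types.
Mean frequency = N / V = 9 / 4 = 2.2500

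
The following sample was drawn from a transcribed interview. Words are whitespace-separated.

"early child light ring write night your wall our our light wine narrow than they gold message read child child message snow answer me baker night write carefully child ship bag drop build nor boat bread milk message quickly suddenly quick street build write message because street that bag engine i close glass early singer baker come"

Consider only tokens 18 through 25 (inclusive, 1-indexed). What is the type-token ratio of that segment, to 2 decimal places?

0.88

Segment tokens 18–25: read, child, child, message, snow, answer, me, baker
Segment N = 8, segment V = 7.
TTR = 7 / 8 = 0.88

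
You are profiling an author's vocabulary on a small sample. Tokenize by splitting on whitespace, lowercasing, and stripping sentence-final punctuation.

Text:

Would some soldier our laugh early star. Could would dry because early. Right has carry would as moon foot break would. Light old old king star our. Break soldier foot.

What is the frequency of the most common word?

4

Frequencies: would:4, soldier:2, our:2, early:2, star:2, foot:2, break:2, old:2, some:1, laugh:1, could:1, dry:1, because:1, right:1, has:1, carry:1, as:1, moon:1, light:1, king:1
Most common: 'would' with frequency 4.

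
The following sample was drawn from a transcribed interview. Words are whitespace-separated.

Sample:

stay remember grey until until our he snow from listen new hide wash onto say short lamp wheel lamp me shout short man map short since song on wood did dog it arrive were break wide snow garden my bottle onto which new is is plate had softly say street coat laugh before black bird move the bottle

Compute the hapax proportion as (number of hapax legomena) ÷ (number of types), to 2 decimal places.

Frequencies: short:3, until:2, snow:2, new:2, onto:2, say:2, lamp:2, bottle:2, is:2, stay:1, remember:1, grey:1, our:1, he:1, from:1, listen:1, hide:1, wash:1, wheel:1, me:1, … (28 more, each freq 1)
Hapax count = 39; type count = 48.
Ratio = 39 / 48 = 0.81

0.81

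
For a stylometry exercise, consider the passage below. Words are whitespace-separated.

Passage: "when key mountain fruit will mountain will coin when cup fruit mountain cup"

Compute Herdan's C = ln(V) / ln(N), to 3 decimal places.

0.759

N = 13, V = 7.
ln(V) = 1.945910, ln(N) = 2.564949
C = 1.945910 / 2.564949 = 0.759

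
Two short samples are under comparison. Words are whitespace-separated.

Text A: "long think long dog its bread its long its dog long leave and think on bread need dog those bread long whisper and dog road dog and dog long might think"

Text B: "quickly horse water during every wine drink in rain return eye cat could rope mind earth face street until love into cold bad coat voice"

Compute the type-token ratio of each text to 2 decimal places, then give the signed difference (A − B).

TTR(A) = 13/31 = 0.42
TTR(B) = 25/25 = 1.00
Difference = 0.42 − 1.00 = -0.58

-0.58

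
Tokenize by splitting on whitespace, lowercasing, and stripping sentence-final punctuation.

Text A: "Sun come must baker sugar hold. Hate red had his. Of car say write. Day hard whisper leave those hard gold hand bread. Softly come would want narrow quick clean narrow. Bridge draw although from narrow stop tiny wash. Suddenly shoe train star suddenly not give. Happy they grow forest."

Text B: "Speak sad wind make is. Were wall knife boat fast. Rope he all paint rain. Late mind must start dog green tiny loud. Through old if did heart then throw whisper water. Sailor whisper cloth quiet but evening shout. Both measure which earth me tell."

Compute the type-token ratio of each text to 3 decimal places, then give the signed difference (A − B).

-0.078

TTR(A) = 45/50 = 0.900
TTR(B) = 44/45 = 0.978
Difference = 0.900 − 0.978 = -0.078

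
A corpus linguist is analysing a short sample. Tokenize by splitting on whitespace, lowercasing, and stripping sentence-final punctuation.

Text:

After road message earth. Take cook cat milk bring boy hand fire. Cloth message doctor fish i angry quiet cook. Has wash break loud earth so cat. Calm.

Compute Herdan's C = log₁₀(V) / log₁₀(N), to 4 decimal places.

0.9537

N = 28, V = 24.
log₁₀(V) = 1.380211, log₁₀(N) = 1.447158
C = 1.380211 / 1.447158 = 0.9537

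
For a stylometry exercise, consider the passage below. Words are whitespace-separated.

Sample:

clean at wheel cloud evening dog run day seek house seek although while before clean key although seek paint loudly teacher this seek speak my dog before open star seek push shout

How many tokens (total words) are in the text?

Tokens: clean, at, wheel, cloud, evening, dog, run, day, seek, house, seek, although, while, before, clean, key, although, seek, paint, loudly, teacher, this, seek, speak, my, dog, before, open, star, seek, push, shout
N = 32

32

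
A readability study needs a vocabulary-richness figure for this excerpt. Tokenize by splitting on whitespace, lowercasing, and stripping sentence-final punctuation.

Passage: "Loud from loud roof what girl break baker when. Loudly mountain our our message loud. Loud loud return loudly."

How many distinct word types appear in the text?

Distinct types: {baker, break, from, girl, loud, loudly, message, mountain, our, return, roof, what, when}
V = 13

13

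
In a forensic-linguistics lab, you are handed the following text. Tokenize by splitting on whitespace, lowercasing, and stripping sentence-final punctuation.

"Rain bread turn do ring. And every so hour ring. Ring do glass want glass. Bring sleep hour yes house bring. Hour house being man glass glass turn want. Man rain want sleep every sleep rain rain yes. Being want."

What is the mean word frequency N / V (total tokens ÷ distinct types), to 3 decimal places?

2.353

N = 40 tokens, V = 17 types.
Mean frequency = N / V = 40 / 17 = 2.353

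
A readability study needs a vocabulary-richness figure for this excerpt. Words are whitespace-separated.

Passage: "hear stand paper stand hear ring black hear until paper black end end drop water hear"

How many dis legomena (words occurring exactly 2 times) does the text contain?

Frequencies: hear:4, stand:2, paper:2, black:2, end:2, ring:1, until:1, drop:1, water:1
Words with frequency 2: black, end, paper, stand

4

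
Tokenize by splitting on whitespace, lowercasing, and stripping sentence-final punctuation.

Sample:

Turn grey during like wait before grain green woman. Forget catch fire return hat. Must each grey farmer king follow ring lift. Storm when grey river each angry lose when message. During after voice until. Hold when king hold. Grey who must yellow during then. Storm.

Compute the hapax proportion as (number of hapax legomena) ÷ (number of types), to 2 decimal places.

0.76

Frequencies: grey:4, during:3, when:3, must:2, each:2, king:2, storm:2, hold:2, turn:1, like:1, wait:1, before:1, grain:1, green:1, woman:1, forget:1, catch:1, fire:1, return:1, hat:1, … (14 more, each freq 1)
Hapax count = 26; type count = 34.
Ratio = 26 / 34 = 0.76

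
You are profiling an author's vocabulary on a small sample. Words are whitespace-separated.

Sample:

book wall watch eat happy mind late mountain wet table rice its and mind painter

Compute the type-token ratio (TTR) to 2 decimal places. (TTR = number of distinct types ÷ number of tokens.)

N = 15 tokens, V = 14 types.
TTR = V / N = 14 / 15 = 0.93

0.93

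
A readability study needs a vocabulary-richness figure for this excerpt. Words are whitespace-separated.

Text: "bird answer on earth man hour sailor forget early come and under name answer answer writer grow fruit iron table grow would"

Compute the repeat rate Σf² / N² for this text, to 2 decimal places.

Frequencies: answer:3, grow:2, bird:1, on:1, earth:1, man:1, hour:1, sailor:1, forget:1, early:1, come:1, and:1, under:1, name:1, writer:1, fruit:1, iron:1, table:1, would:1
Σf² = 30; N² = 484
Repeat rate = 30 / 484 = 0.06

0.06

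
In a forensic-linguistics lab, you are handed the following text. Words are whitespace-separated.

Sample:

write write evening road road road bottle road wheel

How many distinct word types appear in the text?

Distinct types: {bottle, evening, road, wheel, write}
V = 5

5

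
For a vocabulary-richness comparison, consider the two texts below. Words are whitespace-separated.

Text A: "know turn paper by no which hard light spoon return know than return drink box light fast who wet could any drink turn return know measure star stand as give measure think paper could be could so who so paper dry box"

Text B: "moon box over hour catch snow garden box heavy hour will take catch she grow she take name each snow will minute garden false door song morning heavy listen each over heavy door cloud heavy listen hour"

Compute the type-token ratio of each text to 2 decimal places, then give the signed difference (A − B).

TTR(A) = 27/42 = 0.64
TTR(B) = 21/37 = 0.57
Difference = 0.64 − 0.57 = 0.07

0.07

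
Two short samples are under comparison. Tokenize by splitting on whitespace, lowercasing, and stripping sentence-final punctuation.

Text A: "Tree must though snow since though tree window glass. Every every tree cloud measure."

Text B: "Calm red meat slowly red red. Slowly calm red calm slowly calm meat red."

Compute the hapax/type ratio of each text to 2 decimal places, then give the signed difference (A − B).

0.70

A: hapax=7, V=10, ratio=0.70
B: hapax=0, V=4, ratio=0.00
Difference = 0.70 − 0.00 = 0.70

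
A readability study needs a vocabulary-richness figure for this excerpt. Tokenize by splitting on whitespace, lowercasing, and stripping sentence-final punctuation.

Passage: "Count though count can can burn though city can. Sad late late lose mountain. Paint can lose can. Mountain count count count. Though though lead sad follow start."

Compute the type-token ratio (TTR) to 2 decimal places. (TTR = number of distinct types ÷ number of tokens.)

0.46

N = 28 tokens, V = 13 types.
TTR = V / N = 13 / 28 = 0.46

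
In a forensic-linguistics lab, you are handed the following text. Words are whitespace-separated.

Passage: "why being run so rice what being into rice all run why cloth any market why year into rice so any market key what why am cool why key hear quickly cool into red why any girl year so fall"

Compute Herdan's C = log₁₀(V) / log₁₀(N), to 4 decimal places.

N = 40, V = 20.
log₁₀(V) = 1.301030, log₁₀(N) = 1.602060
C = 1.301030 / 1.602060 = 0.8121

0.8121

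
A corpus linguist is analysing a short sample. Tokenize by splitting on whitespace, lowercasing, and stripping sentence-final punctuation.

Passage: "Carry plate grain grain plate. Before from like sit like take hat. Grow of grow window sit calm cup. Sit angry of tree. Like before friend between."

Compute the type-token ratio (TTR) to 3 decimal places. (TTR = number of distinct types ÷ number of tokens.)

N = 27 tokens, V = 18 types.
TTR = V / N = 18 / 27 = 0.667

0.667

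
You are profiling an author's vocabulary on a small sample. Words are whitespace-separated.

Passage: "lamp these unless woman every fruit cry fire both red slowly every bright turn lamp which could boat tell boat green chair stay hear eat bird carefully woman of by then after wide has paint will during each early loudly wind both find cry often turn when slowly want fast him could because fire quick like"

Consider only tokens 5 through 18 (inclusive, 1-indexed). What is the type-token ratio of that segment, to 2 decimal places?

0.93

Segment tokens 5–18: every, fruit, cry, fire, both, red, slowly, every, bright, turn, lamp, which, could, boat
Segment N = 14, segment V = 13.
TTR = 13 / 14 = 0.93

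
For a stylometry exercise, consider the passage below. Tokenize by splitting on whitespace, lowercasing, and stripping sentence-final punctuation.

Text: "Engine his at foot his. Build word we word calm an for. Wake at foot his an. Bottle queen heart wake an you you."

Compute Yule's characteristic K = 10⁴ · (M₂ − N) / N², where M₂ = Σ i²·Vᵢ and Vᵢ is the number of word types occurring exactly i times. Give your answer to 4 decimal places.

381.9444

Frequencies: his:3, an:3, at:2, foot:2, word:2, wake:2, you:2, engine:1, build:1, we:1, calm:1, for:1, bottle:1, queen:1, heart:1
N = 24. Frequency spectrum: V_1=8, V_2=5, V_3=2
M₂ = 1²·8 + 2²·5 + 3²·2 = 46
K = 10000 × (46 − 24) / 24² = 381.9444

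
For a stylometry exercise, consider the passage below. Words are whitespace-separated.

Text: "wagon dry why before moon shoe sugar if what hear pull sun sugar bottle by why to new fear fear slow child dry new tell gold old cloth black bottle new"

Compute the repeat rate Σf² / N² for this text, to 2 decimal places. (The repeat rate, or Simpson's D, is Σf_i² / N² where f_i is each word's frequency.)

Frequencies: new:3, dry:2, why:2, sugar:2, bottle:2, fear:2, wagon:1, before:1, moon:1, shoe:1, if:1, what:1, hear:1, pull:1, sun:1, by:1, to:1, slow:1, child:1, tell:1, … (4 more, each freq 1)
Σf² = 47; N² = 961
Repeat rate = 47 / 961 = 0.05

0.05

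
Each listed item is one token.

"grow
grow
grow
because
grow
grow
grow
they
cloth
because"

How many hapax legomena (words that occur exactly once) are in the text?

Frequencies: grow:6, because:2, they:1, cloth:1
Hapax (freq=1): cloth, they

2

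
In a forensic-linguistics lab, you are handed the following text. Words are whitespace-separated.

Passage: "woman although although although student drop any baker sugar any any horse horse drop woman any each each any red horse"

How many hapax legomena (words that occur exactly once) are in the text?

Frequencies: any:5, although:3, horse:3, woman:2, drop:2, each:2, student:1, baker:1, sugar:1, red:1
Hapax (freq=1): baker, red, student, sugar

4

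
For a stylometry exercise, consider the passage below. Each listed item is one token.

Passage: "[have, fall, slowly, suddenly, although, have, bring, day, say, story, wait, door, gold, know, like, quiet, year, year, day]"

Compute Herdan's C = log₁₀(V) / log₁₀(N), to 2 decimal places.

0.94

N = 19, V = 16.
log₁₀(V) = 1.204120, log₁₀(N) = 1.278754
C = 1.204120 / 1.278754 = 0.94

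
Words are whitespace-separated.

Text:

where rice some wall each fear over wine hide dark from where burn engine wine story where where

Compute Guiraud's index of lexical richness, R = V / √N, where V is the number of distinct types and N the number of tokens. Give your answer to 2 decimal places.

N = 18, V = 14.
√N = 4.242641
R = 14 / 4.242641 = 3.30

3.30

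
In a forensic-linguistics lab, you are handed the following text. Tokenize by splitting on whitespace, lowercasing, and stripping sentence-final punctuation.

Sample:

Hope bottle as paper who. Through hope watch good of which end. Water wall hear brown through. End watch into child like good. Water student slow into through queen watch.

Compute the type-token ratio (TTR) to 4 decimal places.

0.7000

N = 30 tokens, V = 21 types.
TTR = V / N = 21 / 30 = 0.7000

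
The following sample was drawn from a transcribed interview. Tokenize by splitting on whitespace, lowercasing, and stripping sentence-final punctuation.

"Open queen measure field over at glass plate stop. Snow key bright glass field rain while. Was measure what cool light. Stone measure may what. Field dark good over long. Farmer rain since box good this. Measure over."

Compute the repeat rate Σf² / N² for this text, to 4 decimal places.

Frequencies: measure:4, field:3, over:3, glass:2, rain:2, what:2, good:2, open:1, queen:1, at:1, plate:1, stop:1, snow:1, key:1, bright:1, while:1, was:1, cool:1, light:1, stone:1, … (7 more, each freq 1)
Σf² = 70; N² = 1444
Repeat rate = 70 / 1444 = 0.0485

0.0485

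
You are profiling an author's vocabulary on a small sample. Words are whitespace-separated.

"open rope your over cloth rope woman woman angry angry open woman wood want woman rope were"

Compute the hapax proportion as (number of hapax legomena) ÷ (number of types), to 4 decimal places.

Frequencies: woman:4, rope:3, open:2, angry:2, your:1, over:1, cloth:1, wood:1, want:1, were:1
Hapax count = 6; type count = 10.
Ratio = 6 / 10 = 0.6000

0.6000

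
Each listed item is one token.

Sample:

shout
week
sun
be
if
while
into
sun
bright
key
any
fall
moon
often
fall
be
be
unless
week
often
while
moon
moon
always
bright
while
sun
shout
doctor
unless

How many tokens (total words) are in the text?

30

Tokens: shout, week, sun, be, if, while, into, sun, bright, key, any, fall, moon, often, fall, be, be, unless, week, often, while, moon, moon, always, bright, while, sun, shout, doctor, unless
N = 30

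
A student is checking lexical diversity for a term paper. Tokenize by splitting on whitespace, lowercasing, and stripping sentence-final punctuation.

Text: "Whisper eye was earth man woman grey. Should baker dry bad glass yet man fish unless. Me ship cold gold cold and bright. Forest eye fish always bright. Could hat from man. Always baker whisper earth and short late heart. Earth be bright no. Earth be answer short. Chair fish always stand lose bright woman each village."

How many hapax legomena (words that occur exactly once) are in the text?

Frequencies: earth:4, bright:4, man:3, fish:3, always:3, whisper:2, eye:2, woman:2, baker:2, cold:2, and:2, short:2, be:2, was:1, grey:1, should:1, dry:1, bad:1, glass:1, yet:1, … (17 more, each freq 1)
Hapax (freq=1): answer, bad, chair, could, dry, each, forest, from, glass, gold, grey, hat, heart, late, lose, me, no, ship, should, stand, unless, village, was, yet

24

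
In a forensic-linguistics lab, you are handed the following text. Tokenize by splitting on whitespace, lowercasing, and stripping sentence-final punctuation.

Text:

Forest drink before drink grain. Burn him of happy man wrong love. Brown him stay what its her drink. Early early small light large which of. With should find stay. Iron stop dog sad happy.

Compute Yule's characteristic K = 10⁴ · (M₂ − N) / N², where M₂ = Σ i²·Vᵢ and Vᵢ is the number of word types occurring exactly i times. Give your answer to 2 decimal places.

Frequencies: drink:3, him:2, of:2, happy:2, stay:2, early:2, forest:1, before:1, grain:1, burn:1, man:1, wrong:1, love:1, brown:1, what:1, its:1, her:1, small:1, light:1, large:1, … (8 more, each freq 1)
N = 35. Frequency spectrum: V_1=22, V_2=5, V_3=1
M₂ = 1²·22 + 2²·5 + 3²·1 = 51
K = 10000 × (51 − 35) / 35² = 130.61

130.61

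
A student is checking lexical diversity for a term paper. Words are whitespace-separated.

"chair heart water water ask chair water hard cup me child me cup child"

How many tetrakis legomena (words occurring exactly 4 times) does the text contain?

0

Frequencies: water:3, chair:2, cup:2, me:2, child:2, heart:1, ask:1, hard:1
Words with frequency 4: (none)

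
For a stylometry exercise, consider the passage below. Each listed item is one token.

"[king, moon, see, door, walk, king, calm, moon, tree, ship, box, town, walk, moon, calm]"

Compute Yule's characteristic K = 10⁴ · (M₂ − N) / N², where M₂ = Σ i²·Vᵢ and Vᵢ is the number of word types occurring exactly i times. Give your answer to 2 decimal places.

Frequencies: moon:3, king:2, walk:2, calm:2, see:1, door:1, tree:1, ship:1, box:1, town:1
N = 15. Frequency spectrum: V_1=6, V_2=3, V_3=1
M₂ = 1²·6 + 2²·3 + 3²·1 = 27
K = 10000 × (27 − 15) / 15² = 533.33

533.33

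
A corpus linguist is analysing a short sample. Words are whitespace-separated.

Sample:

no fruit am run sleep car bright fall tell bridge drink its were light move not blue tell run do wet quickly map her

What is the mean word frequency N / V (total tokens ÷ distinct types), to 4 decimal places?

N = 24 tokens, V = 22 types.
Mean frequency = N / V = 24 / 22 = 1.0909

1.0909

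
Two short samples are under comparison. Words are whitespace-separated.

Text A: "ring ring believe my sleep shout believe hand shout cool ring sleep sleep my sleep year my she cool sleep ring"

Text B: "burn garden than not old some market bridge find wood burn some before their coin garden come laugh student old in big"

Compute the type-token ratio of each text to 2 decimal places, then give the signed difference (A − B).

TTR(A) = 9/21 = 0.43
TTR(B) = 18/22 = 0.82
Difference = 0.43 − 0.82 = -0.39

-0.39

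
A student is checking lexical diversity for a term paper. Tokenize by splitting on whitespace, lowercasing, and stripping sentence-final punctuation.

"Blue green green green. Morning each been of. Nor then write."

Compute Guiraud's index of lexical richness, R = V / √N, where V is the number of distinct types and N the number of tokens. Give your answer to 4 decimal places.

2.7136

N = 11, V = 9.
√N = 3.316625
R = 9 / 3.316625 = 2.7136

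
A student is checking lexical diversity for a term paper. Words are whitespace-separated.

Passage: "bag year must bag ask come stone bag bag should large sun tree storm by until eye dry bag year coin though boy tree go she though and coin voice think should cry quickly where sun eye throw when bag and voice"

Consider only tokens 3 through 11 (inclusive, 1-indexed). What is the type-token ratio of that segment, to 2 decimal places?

Segment tokens 3–11: must, bag, ask, come, stone, bag, bag, should, large
Segment N = 9, segment V = 7.
TTR = 7 / 9 = 0.78

0.78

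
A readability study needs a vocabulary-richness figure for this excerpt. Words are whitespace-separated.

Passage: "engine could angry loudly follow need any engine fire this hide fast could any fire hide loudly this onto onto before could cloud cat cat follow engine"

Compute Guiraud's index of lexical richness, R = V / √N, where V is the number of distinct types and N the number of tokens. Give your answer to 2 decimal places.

N = 27, V = 15.
√N = 5.196152
R = 15 / 5.196152 = 2.89

2.89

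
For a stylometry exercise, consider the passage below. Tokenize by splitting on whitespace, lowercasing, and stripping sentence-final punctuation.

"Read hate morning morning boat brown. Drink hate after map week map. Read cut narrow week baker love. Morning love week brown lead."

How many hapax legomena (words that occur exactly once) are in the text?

7

Frequencies: morning:3, week:3, read:2, hate:2, brown:2, map:2, love:2, boat:1, drink:1, after:1, cut:1, narrow:1, baker:1, lead:1
Hapax (freq=1): after, baker, boat, cut, drink, lead, narrow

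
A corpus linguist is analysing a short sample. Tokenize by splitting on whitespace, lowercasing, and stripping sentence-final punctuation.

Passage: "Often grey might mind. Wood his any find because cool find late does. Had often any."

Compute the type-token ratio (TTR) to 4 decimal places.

0.8125

N = 16 tokens, V = 13 types.
TTR = V / N = 13 / 16 = 0.8125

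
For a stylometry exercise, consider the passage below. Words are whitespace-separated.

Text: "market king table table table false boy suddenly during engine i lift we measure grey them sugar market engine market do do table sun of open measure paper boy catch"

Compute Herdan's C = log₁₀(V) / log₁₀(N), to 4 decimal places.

N = 30, V = 21.
log₁₀(V) = 1.322219, log₁₀(N) = 1.477121
C = 1.322219 / 1.477121 = 0.8951

0.8951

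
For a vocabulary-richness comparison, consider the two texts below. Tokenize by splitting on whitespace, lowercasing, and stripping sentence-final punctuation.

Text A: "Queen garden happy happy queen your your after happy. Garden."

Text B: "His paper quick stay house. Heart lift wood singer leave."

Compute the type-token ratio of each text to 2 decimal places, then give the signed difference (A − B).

TTR(A) = 5/10 = 0.50
TTR(B) = 10/10 = 1.00
Difference = 0.50 − 1.00 = -0.50

-0.50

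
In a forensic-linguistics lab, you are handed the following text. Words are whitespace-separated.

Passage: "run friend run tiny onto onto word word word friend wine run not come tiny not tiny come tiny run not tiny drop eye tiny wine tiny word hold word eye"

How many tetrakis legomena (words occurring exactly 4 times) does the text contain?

Frequencies: tiny:7, word:5, run:4, not:3, friend:2, onto:2, wine:2, come:2, eye:2, drop:1, hold:1
Words with frequency 4: run

1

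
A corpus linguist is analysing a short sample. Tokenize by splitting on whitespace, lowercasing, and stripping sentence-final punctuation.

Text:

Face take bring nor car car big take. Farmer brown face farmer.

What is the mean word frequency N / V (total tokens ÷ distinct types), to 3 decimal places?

1.500

N = 12 tokens, V = 8 types.
Mean frequency = N / V = 12 / 8 = 1.500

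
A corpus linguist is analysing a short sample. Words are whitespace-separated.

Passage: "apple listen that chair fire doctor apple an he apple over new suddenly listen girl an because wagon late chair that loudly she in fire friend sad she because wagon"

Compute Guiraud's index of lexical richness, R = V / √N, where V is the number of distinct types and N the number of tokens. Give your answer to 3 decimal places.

3.651

N = 30, V = 20.
√N = 5.477226
R = 20 / 5.477226 = 3.651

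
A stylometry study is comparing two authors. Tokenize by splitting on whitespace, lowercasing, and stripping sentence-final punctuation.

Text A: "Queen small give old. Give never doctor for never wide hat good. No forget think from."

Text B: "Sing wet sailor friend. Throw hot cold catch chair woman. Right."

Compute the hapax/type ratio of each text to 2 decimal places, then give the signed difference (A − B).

-0.14

A: hapax=12, V=14, ratio=0.86
B: hapax=11, V=11, ratio=1.00
Difference = 0.86 − 1.00 = -0.14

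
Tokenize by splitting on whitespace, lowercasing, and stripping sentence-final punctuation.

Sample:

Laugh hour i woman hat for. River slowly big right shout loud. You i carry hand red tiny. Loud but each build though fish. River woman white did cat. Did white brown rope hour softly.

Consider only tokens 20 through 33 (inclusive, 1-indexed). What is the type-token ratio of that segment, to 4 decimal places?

0.8571

Segment tokens 20–33: but, each, build, though, fish, river, woman, white, did, cat, did, white, brown, rope
Segment N = 14, segment V = 12.
TTR = 12 / 14 = 0.8571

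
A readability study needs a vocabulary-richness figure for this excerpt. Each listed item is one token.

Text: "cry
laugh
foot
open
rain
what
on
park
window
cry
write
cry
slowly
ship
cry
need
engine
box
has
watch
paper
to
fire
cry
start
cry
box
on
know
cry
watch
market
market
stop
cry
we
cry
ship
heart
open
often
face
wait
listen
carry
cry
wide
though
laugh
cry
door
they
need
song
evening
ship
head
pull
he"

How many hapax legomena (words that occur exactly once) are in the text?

Frequencies: cry:11, ship:3, laugh:2, open:2, on:2, need:2, box:2, watch:2, market:2, foot:1, rain:1, what:1, park:1, window:1, write:1, slowly:1, engine:1, has:1, paper:1, to:1, … (20 more, each freq 1)
Hapax (freq=1): carry, door, engine, evening, face, fire, foot, has, he, head, heart, know, listen, often, paper, park, pull, rain, slowly, song, start, stop, they, though, to, wait, we, what, wide, window, write

31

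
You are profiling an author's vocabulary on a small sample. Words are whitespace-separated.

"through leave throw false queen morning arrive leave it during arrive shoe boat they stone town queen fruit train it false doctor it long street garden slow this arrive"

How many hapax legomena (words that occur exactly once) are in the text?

17

Frequencies: arrive:3, it:3, leave:2, false:2, queen:2, through:1, throw:1, morning:1, during:1, shoe:1, boat:1, they:1, stone:1, town:1, fruit:1, train:1, doctor:1, long:1, street:1, garden:1, … (2 more, each freq 1)
Hapax (freq=1): boat, doctor, during, fruit, garden, long, morning, shoe, slow, stone, street, they, this, through, throw, town, train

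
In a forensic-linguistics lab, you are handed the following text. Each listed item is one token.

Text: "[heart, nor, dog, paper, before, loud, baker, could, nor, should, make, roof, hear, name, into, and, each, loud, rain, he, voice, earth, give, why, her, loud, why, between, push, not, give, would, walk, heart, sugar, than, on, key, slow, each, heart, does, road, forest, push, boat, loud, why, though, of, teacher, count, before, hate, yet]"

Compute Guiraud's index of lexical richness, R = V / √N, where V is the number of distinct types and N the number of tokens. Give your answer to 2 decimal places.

5.80

N = 55, V = 43.
√N = 7.416198
R = 43 / 7.416198 = 5.80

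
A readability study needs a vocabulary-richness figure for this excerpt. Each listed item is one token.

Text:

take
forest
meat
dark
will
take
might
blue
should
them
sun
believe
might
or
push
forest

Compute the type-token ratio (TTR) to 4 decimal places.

N = 16 tokens, V = 13 types.
TTR = V / N = 13 / 16 = 0.8125

0.8125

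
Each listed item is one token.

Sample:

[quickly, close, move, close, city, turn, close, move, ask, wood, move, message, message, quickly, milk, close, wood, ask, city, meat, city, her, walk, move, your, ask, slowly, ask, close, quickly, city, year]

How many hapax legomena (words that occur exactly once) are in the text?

8

Frequencies: close:5, move:4, city:4, ask:4, quickly:3, wood:2, message:2, turn:1, milk:1, meat:1, her:1, walk:1, your:1, slowly:1, year:1
Hapax (freq=1): her, meat, milk, slowly, turn, walk, year, your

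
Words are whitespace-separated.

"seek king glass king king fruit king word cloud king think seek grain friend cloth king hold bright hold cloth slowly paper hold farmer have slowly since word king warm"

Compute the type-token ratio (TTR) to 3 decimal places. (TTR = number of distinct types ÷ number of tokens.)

N = 30 tokens, V = 18 types.
TTR = V / N = 18 / 30 = 0.600

0.600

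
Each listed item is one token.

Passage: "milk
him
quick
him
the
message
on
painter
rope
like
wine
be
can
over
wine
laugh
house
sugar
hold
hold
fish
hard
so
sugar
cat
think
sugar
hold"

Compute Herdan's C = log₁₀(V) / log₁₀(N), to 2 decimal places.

0.93

N = 28, V = 22.
log₁₀(V) = 1.342423, log₁₀(N) = 1.447158
C = 1.342423 / 1.447158 = 0.93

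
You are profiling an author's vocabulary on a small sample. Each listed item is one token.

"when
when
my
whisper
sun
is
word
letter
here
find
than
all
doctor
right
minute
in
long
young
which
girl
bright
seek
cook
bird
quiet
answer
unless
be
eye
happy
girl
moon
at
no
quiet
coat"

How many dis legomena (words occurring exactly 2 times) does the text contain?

Frequencies: when:2, girl:2, quiet:2, my:1, whisper:1, sun:1, is:1, word:1, letter:1, here:1, find:1, than:1, all:1, doctor:1, right:1, minute:1, in:1, long:1, young:1, which:1, … (13 more, each freq 1)
Words with frequency 2: girl, quiet, when

3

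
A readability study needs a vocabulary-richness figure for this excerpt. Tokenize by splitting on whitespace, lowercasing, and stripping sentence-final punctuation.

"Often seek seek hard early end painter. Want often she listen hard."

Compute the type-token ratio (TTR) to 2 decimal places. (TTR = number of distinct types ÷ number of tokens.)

0.75

N = 12 tokens, V = 9 types.
TTR = V / N = 9 / 12 = 0.75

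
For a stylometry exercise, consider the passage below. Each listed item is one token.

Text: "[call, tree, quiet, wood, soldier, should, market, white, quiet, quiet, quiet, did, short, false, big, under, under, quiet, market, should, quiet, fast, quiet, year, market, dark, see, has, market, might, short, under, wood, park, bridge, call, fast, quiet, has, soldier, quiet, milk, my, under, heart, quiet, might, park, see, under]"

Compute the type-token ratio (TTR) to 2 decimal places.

N = 50 tokens, V = 24 types.
TTR = V / N = 24 / 50 = 0.48

0.48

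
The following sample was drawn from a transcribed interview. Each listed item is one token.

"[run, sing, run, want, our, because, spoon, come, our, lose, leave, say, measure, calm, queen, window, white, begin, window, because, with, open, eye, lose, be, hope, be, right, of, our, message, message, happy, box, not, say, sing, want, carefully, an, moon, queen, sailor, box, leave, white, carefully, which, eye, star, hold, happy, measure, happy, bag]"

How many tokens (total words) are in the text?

Tokens: run, sing, run, want, our, because, spoon, come, our, lose, leave, say, measure, calm, queen, window, white, begin, window, because, with, open, eye, lose, be, hope, be, right, of, our, message, message, happy, box, not, say, sing, want, carefully, an, moon, queen, sailor, box, leave, white, carefully, which, eye, star, hold, happy, measure, happy, bag
N = 55

55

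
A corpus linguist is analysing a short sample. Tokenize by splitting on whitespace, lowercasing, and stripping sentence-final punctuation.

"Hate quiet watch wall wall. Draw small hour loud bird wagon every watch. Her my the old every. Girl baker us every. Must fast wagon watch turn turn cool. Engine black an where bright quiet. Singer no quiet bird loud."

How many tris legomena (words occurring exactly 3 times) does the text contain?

Frequencies: quiet:3, watch:3, every:3, wall:2, loud:2, bird:2, wagon:2, turn:2, hate:1, draw:1, small:1, hour:1, her:1, my:1, the:1, old:1, girl:1, baker:1, us:1, must:1, … (9 more, each freq 1)
Words with frequency 3: every, quiet, watch

3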